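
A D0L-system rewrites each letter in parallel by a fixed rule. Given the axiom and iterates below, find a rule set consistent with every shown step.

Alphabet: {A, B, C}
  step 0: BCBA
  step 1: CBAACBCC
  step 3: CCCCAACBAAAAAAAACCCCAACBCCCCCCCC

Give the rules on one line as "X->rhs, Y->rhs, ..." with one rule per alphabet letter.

A->CC, B->CB, C->AA

  step 0 ⇒ step 1: BCBA ⇒ CB·AA·CB·CC
    A ↦ CC
    B ↦ CB
    C ↦ AA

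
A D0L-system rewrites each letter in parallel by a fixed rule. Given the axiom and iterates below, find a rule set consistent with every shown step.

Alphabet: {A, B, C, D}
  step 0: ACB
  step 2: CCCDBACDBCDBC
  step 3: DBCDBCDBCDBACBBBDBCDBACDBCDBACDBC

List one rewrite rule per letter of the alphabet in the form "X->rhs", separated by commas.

  step 2 ⇒ step 3: CCCDBACDBCDBC ⇒ DBC·DBC·DBC·DBA·C·BBB·DBC·DBA·C·DBC·DBA·C·DBC
    A ↦ BBB
    B ↦ C
    C ↦ DBC
    D ↦ DBA

A->BBB, B->C, C->DBC, D->DBA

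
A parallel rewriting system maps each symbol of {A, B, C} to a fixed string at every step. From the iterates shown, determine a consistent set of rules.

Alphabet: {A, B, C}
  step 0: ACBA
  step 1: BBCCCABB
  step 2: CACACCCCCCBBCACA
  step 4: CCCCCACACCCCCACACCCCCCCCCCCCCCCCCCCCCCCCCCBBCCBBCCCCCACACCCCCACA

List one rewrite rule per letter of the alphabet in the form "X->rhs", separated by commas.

A->BB, B->CA, C->CC

  step 1 ⇒ step 2: BBCCCABB ⇒ CA·CA·CC·CC·CC·BB·CA·CA
    A ↦ BB
    B ↦ CA
    C ↦ CC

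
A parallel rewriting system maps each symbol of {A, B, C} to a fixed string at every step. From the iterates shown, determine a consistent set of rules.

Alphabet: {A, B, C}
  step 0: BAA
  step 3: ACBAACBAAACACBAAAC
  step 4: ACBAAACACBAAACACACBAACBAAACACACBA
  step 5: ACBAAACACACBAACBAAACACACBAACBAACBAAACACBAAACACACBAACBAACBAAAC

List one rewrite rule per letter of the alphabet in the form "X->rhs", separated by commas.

A->AC, B->A, C->BA

  step 4 ⇒ step 5: ACBAAACACBAAACACACBAACBAAACACACBA ⇒ AC·BA·A·AC·AC·AC·BA·AC·BA·A·AC·AC·AC·BA·AC·BA·AC·BA·A·AC·AC·BA·A·AC·AC·AC·BA·AC·BA·AC·BA·A·AC
    A ↦ AC
    B ↦ A
    C ↦ BA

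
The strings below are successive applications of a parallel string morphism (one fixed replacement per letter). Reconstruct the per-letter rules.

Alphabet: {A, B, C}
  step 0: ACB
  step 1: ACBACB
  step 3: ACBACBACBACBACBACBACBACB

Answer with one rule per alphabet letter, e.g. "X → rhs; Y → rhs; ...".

  step 0 ⇒ step 1: ACB ⇒ AC·B·ACB
    A ↦ AC
    B ↦ ACB
    C ↦ B

A->AC, B->ACB, C->B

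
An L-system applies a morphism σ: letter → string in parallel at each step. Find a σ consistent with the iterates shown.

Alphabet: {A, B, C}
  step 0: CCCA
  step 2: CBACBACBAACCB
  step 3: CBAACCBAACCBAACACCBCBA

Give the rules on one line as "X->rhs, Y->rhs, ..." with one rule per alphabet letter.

A->AC, B->A, C->CB

  step 2 ⇒ step 3: CBACBACBAACCB ⇒ CB·A·AC·CB·A·AC·CB·A·AC·AC·CB·CB·A
    A ↦ AC
    B ↦ A
    C ↦ CB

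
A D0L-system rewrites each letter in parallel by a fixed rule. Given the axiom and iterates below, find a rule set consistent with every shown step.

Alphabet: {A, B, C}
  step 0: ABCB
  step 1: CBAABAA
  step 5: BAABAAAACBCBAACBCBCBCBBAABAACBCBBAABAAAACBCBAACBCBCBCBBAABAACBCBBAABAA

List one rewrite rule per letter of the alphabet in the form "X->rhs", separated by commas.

  step 0 ⇒ step 1: ABCB ⇒ CB·AA·B·AA
    A ↦ CB
    B ↦ AA
    C ↦ B

A->CB, B->AA, C->B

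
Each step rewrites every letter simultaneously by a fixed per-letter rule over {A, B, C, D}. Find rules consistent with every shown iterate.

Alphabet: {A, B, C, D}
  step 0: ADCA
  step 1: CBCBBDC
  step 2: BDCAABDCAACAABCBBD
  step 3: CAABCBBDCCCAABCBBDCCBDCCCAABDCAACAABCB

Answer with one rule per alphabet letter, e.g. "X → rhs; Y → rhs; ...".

  step 2 ⇒ step 3: BDCAABDCAACAABCBBD ⇒ CAA·BCB·BD·C·C·CAA·BCB·BD·C·C·BD·C·C·CAA·BD·CAA·CAA·BCB
    A ↦ C
    B ↦ CAA
    C ↦ BD
    D ↦ BCB

A->C, B->CAA, C->BD, D->BCB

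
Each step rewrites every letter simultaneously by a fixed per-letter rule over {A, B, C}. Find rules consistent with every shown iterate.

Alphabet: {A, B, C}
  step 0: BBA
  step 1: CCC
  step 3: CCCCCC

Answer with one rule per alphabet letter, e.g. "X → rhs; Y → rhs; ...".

A->C, B->C, C->AB

  step 0 ⇒ step 1: BBA ⇒ C·C·C
    A ↦ C
    B ↦ C
    C ↦ AB  (constrained at step 1)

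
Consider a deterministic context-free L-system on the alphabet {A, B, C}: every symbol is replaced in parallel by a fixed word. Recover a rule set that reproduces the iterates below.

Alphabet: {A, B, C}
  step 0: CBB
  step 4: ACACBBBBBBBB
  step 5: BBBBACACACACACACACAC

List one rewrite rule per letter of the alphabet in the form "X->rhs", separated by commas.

A->B, B->AC, C->B

  step 4 ⇒ step 5: ACACBBBBBBBB ⇒ B·B·B·B·AC·AC·AC·AC·AC·AC·AC·AC
    A ↦ B
    B ↦ AC
    C ↦ B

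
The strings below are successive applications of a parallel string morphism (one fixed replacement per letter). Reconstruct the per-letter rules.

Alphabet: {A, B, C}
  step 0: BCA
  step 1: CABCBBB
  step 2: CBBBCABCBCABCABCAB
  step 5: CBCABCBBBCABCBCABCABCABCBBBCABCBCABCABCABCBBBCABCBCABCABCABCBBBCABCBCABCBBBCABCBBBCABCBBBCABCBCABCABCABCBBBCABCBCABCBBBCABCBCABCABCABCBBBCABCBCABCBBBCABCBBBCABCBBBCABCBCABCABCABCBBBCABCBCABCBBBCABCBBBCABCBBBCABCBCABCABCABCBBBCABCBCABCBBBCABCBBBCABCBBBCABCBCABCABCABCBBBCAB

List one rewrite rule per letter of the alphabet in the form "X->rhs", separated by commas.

  step 1 ⇒ step 2: CABCBBB ⇒ CB·BB·CAB·CB·CAB·CAB·CAB
    A ↦ BB
    B ↦ CAB
    C ↦ CB

A->BB, B->CAB, C->CB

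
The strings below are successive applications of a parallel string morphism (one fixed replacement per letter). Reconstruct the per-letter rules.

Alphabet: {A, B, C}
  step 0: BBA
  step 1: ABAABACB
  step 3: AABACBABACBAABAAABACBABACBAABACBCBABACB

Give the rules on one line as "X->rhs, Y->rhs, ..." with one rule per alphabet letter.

  step 0 ⇒ step 1: BBA ⇒ ABA·ABA·CB
    A ↦ CB
    B ↦ ABA
    C ↦ A  (constrained at step 1)

A->CB, B->ABA, C->A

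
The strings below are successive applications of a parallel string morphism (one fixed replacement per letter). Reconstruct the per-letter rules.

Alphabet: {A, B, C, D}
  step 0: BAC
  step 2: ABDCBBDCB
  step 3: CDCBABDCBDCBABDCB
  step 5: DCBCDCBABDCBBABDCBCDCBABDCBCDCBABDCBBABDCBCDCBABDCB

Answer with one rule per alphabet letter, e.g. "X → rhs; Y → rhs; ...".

  step 2 ⇒ step 3: ABDCBBDCB ⇒ C·DCB·A·B·DCB·DCB·A·B·DCB
    A ↦ C
    B ↦ DCB
    C ↦ B
    D ↦ A

A->C, B->DCB, C->B, D->A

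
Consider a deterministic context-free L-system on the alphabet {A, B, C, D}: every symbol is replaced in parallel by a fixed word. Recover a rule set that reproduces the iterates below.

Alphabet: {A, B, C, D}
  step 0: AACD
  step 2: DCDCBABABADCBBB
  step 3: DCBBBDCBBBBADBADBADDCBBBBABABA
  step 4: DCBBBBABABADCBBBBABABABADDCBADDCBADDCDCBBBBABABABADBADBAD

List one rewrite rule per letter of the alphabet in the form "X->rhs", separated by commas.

A->D, B->BA, C->BBB, D->DC

  step 3 ⇒ step 4: DCBBBDCBBBBADBADBADDCBBBBABABA ⇒ DC·BBB·BA·BA·BA·DC·BBB·BA·BA·BA·BA·D·DC·BA·D·DC·BA·D·DC·DC·BBB·BA·BA·BA·BA·D·BA·D·BA·D
    A ↦ D
    B ↦ BA
    C ↦ BBB
    D ↦ DC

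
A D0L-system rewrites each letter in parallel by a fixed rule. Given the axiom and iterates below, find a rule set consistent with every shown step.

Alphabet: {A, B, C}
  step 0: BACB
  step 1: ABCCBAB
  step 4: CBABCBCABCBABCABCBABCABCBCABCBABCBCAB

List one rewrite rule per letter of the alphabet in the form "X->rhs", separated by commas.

  step 0 ⇒ step 1: BACB ⇒ AB·C·CB·AB
    A ↦ C
    B ↦ AB
    C ↦ CB

A->C, B->AB, C->CB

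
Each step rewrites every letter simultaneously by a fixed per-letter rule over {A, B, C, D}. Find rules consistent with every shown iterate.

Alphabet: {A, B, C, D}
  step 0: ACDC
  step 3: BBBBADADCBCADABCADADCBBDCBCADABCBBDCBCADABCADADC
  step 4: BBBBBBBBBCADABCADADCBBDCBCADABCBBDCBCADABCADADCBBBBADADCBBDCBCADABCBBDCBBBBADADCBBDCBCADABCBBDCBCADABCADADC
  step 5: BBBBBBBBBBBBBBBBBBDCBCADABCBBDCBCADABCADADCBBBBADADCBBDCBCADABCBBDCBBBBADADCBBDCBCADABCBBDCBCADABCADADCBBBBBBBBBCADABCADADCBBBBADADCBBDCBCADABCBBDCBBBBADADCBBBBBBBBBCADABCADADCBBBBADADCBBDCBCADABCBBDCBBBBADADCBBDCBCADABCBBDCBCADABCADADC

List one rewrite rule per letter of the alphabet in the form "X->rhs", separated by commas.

A->BC, B->BB, C->DC, D->ADA

  step 4 ⇒ step 5: BBBBBBBBBCADABCADADCBBDCBCADABCBBDCBCADABCADADCBBBBADADCBBDCBCADABCBBDCBBBBADADCBBDCBCADABCBBDCBCADABCADADC ⇒ BB·BB·BB·BB·BB·BB·BB·BB·BB·DC·BC·ADA·BC·BB·DC·BC·ADA·BC·ADA·DC·BB·BB·ADA·DC·BB·DC·BC·ADA·BC·BB·DC·BB·BB·ADA·DC·BB·DC·BC·ADA·BC·BB·DC·BC·ADA·BC·ADA·DC·BB·BB·BB·BB·BC·ADA·BC·ADA·DC·BB·BB·ADA·DC·BB·DC·BC·ADA·BC·BB·DC·BB·BB·ADA·DC·BB·BB·BB·BB·BC·ADA·BC·ADA·DC·BB·BB·ADA·DC·BB·DC·BC·ADA·BC·BB·DC·BB·BB·ADA·DC·BB·DC·BC·ADA·BC·BB·DC·BC·ADA·BC·ADA·DC
    A ↦ BC
    B ↦ BB
    C ↦ DC
    D ↦ ADA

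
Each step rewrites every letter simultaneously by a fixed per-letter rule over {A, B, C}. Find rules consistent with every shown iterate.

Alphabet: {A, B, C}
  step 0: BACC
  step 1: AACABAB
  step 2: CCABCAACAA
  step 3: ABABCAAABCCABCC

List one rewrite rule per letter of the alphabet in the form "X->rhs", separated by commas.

  step 2 ⇒ step 3: CCABCAACAA ⇒ AB·AB·C·AA·AB·C·C·AB·C·C
    A ↦ C
    B ↦ AA
    C ↦ AB

A->C, B->AA, C->AB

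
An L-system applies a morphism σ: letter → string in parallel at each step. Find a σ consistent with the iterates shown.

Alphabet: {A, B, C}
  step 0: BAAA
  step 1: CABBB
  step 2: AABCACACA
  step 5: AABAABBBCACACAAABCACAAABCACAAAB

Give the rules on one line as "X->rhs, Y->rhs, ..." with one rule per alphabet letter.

A->B, B->CA, C->AA

  step 1 ⇒ step 2: CABBB ⇒ AA·B·CA·CA·CA
    A ↦ B
    B ↦ CA
    C ↦ AA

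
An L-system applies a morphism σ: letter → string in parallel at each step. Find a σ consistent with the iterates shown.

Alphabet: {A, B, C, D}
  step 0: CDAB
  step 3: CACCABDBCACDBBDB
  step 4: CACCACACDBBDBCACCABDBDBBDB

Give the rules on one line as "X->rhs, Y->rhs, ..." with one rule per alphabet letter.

A->C, B->DB, C->CA, D->B

  step 3 ⇒ step 4: CACCABDBCACDBBDB ⇒ CA·C·CA·CA·C·DB·B·DB·CA·C·CA·B·DB·DB·B·DB
    A ↦ C
    B ↦ DB
    C ↦ CA
    D ↦ B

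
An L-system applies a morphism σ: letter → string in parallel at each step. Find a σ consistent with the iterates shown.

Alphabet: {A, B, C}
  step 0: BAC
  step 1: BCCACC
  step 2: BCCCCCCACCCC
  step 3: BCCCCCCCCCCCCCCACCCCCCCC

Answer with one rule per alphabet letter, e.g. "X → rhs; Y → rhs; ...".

  step 2 ⇒ step 3: BCCCCCCACCCC ⇒ BC·CC·CC·CC·CC·CC·CC·CA·CC·CC·CC·CC
    A ↦ CA
    B ↦ BC
    C ↦ CC

A->CA, B->BC, C->CC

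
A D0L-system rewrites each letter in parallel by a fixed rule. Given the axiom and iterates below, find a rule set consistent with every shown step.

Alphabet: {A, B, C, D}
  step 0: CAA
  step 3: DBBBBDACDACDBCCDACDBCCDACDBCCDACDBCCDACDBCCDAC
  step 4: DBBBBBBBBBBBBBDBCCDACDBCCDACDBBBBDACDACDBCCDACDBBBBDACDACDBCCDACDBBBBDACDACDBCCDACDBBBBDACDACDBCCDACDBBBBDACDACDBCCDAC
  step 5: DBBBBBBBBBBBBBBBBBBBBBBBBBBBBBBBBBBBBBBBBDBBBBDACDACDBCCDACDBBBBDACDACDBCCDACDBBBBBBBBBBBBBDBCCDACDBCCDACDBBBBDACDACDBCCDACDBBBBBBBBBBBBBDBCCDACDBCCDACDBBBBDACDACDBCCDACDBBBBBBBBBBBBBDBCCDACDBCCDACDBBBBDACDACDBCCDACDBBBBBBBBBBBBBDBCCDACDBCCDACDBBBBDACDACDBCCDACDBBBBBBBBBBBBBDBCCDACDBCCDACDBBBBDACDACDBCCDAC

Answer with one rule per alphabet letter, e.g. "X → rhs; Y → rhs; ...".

  step 4 ⇒ step 5: DBBBBBBBBBBBBBDBCCDACDBCCDACDBBBBDACDACDBCCDACDBBBBDACDACDBCCDACDBBBBDACDACDBCCDACDBBBBDACDACDBCCDACDBBBBDACDACDBCCDAC ⇒ DB·BBB·BBB·BBB·BBB·BBB·BBB·BBB·BBB·BBB·BBB·BBB·BBB·BBB·DB·BBB·DAC·DAC·DB·CC·DAC·DB·BBB·DAC·DAC·DB·CC·DAC·DB·BBB·BBB·BBB·BBB·DB·CC·DAC·DB·CC·DAC·DB·BBB·DAC·DAC·DB·CC·DAC·DB·BBB·BBB·BBB·BBB·DB·CC·DAC·DB·CC·DAC·DB·BBB·DAC·DAC·DB·CC·DAC·DB·BBB·BBB·BBB·BBB·DB·CC·DAC·DB·CC·DAC·DB·BBB·DAC·DAC·DB·CC·DAC·DB·BBB·BBB·BBB·BBB·DB·CC·DAC·DB·CC·DAC·DB·BBB·DAC·DAC·DB·CC·DAC·DB·BBB·BBB·BBB·BBB·DB·CC·DAC·DB·CC·DAC·DB·BBB·DAC·DAC·DB·CC·DAC
    A ↦ CC
    B ↦ BBB
    C ↦ DAC
    D ↦ DB

A->CC, B->BBB, C->DAC, D->DB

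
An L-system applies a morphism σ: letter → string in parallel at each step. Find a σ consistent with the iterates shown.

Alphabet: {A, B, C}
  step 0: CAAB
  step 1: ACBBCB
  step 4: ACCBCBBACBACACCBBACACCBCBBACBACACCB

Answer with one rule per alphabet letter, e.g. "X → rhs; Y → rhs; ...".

  step 0 ⇒ step 1: CAAB ⇒ AC·B·B·CB
    A ↦ B
    B ↦ CB
    C ↦ AC

A->B, B->CB, C->AC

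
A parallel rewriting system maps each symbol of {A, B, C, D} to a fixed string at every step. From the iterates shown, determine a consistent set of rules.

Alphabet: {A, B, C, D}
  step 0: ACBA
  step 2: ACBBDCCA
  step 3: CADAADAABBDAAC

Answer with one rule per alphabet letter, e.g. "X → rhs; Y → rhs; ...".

  step 2 ⇒ step 3: ACBBDCCA ⇒ C·A·DAA·DAA·BBD·A·A·C
    A ↦ C
    B ↦ DAA
    C ↦ A
    D ↦ BBD

A->C, B->DAA, C->A, D->BBD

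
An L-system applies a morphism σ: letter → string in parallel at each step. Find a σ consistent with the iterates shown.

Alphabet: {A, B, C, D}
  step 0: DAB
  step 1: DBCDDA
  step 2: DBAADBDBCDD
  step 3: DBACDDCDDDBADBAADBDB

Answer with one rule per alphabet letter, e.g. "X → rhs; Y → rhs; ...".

  step 2 ⇒ step 3: DBAADBDBCDD ⇒ DB·A·CDD·CDD·DB·A·DB·A·A·DB·DB
    A ↦ CDD
    B ↦ A
    C ↦ A
    D ↦ DB

A->CDD, B->A, C->A, D->DB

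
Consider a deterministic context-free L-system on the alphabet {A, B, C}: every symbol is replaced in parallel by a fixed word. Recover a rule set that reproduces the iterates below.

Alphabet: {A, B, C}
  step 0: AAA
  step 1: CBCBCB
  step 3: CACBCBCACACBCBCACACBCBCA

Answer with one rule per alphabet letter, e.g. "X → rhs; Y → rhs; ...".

A->CB, B->AC, C->CA

  step 0 ⇒ step 1: AAA ⇒ CB·CB·CB
    A ↦ CB
    B ↦ AC  (constrained at step 1)
    C ↦ CA  (constrained at step 1)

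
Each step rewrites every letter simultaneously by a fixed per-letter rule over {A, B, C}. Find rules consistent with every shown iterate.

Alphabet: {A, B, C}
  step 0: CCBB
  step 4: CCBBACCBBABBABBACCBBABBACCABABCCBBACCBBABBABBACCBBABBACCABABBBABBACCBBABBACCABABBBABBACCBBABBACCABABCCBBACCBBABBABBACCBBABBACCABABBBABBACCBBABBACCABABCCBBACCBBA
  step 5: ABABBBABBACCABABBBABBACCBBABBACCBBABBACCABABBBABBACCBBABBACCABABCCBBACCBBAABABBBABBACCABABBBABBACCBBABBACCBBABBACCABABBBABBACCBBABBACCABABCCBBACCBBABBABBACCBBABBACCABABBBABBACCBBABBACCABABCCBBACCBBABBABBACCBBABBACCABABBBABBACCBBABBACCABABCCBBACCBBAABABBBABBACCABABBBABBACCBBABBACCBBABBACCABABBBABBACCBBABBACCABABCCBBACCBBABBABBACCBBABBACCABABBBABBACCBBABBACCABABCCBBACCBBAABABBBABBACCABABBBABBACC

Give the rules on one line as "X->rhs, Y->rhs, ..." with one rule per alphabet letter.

  step 4 ⇒ step 5: CCBBACCBBABBABBACCBBABBACCABABCCBBACCBBABBABBACCBBABBACCABABBBABBACCBBABBACCABABBBABBACCBBABBACCABABCCBBACCBBABBABBACCBBABBACCABABBBABBACCBBABBACCABABCCBBACCBBA ⇒ AB·AB·BBA·BBA·CC·AB·AB·BBA·BBA·CC·BBA·BBA·CC·BBA·BBA·CC·AB·AB·BBA·BBA·CC·BBA·BBA·CC·AB·AB·CC·BBA·CC·BBA·AB·AB·BBA·BBA·CC·AB·AB·BBA·BBA·CC·BBA·BBA·CC·BBA·BBA·CC·AB·AB·BBA·BBA·CC·BBA·BBA·CC·AB·AB·CC·BBA·CC·BBA·BBA·BBA·CC·BBA·BBA·CC·AB·AB·BBA·BBA·CC·BBA·BBA·CC·AB·AB·CC·BBA·CC·BBA·BBA·BBA·CC·BBA·BBA·CC·AB·AB·BBA·BBA·CC·BBA·BBA·CC·AB·AB·CC·BBA·CC·BBA·AB·AB·BBA·BBA·CC·AB·AB·BBA·BBA·CC·BBA·BBA·CC·BBA·BBA·CC·AB·AB·BBA·BBA·CC·BBA·BBA·CC·AB·AB·CC·BBA·CC·BBA·BBA·BBA·CC·BBA·BBA·CC·AB·AB·BBA·BBA·CC·BBA·BBA·CC·AB·AB·CC·BBA·CC·BBA·AB·AB·BBA·BBA·CC·AB·AB·BBA·BBA·CC
    A ↦ CC
    B ↦ BBA
    C ↦ AB

A->CC, B->BBA, C->AB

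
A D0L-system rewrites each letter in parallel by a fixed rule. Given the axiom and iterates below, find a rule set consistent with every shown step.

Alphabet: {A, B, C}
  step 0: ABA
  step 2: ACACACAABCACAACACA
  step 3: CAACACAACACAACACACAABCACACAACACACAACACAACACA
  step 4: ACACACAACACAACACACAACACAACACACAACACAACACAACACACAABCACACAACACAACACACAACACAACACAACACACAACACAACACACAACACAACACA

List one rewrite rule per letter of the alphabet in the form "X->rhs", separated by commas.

  step 3 ⇒ step 4: CAACACAACACAACACACAABCACACAACACACAACACAACACA ⇒ ACA·CA·CA·ACA·CA·ACA·CA·CA·ACA·CA·ACA·CA·CA·ACA·CA·ACA·CA·ACA·CA·CA·ABC·ACA·CA·ACA·CA·ACA·CA·CA·ACA·CA·ACA·CA·ACA·CA·CA·ACA·CA·ACA·CA·CA·ACA·CA·ACA·CA
    A ↦ CA
    B ↦ ABC
    C ↦ ACA

A->CA, B->ABC, C->ACA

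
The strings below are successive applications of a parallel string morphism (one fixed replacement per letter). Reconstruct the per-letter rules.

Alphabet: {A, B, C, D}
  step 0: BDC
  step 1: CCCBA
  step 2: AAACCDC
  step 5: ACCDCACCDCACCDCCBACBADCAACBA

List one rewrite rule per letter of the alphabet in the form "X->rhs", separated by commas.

  step 1 ⇒ step 2: CCCBA ⇒ A·A·A·CC·DC
    A ↦ DC
    B ↦ CC
    C ↦ A
  step 0 ⇒ step 1: BDC ⇒ CC·CB·A
    D ↦ CB

A->DC, B->CC, C->A, D->CB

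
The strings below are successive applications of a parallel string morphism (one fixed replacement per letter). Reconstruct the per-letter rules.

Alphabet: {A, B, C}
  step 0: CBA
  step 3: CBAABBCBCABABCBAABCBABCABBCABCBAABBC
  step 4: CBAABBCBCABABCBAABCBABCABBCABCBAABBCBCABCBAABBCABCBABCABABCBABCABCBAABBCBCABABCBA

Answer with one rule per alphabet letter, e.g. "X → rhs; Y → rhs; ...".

A->BC, B->AB, C->CBA

  step 3 ⇒ step 4: CBAABBCBCABABCBAABCBABCABBCABCBAABBC ⇒ CBA·AB·BC·BC·AB·AB·CBA·AB·CBA·BC·AB·BC·AB·CBA·AB·BC·BC·AB·CBA·AB·BC·AB·CBA·BC·AB·AB·CBA·BC·AB·CBA·AB·BC·BC·AB·AB·CBA
    A ↦ BC
    B ↦ AB
    C ↦ CBA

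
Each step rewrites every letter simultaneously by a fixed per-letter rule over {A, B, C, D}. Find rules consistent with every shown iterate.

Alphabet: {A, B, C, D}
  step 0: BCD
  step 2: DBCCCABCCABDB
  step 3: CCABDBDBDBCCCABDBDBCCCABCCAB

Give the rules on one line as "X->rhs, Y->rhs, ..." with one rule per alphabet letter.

A->CC, B->CAB, C->DB, D->C

  step 2 ⇒ step 3: DBCCCABCCABDB ⇒ C·CAB·DB·DB·DB·CC·CAB·DB·DB·CC·CAB·C·CAB
    A ↦ CC
    B ↦ CAB
    C ↦ DB
    D ↦ C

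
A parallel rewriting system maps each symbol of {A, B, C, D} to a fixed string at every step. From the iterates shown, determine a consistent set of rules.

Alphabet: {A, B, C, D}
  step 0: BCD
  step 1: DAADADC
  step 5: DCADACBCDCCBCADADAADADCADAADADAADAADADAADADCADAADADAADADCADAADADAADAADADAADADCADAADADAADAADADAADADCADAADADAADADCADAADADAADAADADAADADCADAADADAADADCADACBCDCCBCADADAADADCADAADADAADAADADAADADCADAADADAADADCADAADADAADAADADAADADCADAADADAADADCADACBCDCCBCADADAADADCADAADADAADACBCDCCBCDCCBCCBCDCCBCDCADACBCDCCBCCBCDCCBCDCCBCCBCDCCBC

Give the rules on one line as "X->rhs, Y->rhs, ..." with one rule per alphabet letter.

A->CBC, B->DA, C->ADA, D->DC

  step 0 ⇒ step 1: BCD ⇒ DA·ADA·DC
    B ↦ DA
    C ↦ ADA
    D ↦ DC
    A ↦ CBC  (constrained at step 1)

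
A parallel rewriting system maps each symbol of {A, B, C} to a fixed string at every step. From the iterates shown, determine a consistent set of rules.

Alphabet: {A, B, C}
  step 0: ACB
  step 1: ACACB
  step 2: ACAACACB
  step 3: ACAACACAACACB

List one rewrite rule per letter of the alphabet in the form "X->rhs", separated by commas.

A->AC, B->CB, C->A

  step 2 ⇒ step 3: ACAACACB ⇒ AC·A·AC·AC·A·AC·A·CB
    A ↦ AC
    B ↦ CB
    C ↦ A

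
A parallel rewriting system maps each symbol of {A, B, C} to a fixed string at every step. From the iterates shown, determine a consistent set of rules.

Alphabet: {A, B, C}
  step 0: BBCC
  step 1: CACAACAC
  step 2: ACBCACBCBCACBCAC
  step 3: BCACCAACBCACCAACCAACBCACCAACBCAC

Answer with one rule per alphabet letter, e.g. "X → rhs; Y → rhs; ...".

  step 2 ⇒ step 3: ACBCACBCBCACBCAC ⇒ BC·AC·CA·AC·BC·AC·CA·AC·CA·AC·BC·AC·CA·AC·BC·AC
    A ↦ BC
    B ↦ CA
    C ↦ AC

A->BC, B->CA, C->AC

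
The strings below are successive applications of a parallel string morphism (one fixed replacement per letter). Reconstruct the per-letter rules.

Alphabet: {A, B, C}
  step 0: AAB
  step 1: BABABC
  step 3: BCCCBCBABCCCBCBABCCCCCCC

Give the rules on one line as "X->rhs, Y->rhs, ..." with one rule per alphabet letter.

A->BA, B->BC, C->CC

  step 0 ⇒ step 1: AAB ⇒ BA·BA·BC
    A ↦ BA
    B ↦ BC
    C ↦ CC  (constrained at step 1)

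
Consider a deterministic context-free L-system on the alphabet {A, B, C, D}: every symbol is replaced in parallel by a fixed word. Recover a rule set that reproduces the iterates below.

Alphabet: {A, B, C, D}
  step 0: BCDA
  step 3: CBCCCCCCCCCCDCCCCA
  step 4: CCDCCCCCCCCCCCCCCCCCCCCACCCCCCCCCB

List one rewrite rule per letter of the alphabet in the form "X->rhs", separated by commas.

  step 3 ⇒ step 4: CBCCCCCCCCCCDCCCCA ⇒ CC·D·CC·CC·CC·CC·CC·CC·CC·CC·CC·CC·A·CC·CC·CC·CC·CB
    A ↦ CB
    B ↦ D
    C ↦ CC
    D ↦ A

A->CB, B->D, C->CC, D->A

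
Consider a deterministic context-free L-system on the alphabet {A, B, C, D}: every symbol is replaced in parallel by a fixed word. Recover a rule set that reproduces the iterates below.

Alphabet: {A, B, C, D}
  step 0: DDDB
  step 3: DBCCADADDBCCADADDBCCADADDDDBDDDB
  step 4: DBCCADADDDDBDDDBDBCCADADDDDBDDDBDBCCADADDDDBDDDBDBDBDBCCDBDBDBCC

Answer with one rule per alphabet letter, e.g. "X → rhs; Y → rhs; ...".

A->DD, B->CC, C->AD, D->DB

  step 3 ⇒ step 4: DBCCADADDBCCADADDBCCADADDDDBDDDB ⇒ DB·CC·AD·AD·DD·DB·DD·DB·DB·CC·AD·AD·DD·DB·DD·DB·DB·CC·AD·AD·DD·DB·DD·DB·DB·DB·DB·CC·DB·DB·DB·CC
    A ↦ DD
    B ↦ CC
    C ↦ AD
    D ↦ DB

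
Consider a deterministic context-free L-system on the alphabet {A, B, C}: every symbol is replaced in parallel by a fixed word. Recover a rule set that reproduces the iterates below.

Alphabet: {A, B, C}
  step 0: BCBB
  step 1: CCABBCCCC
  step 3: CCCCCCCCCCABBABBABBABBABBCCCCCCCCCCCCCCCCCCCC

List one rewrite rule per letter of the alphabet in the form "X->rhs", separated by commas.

A->C, B->CC, C->ABB

  step 0 ⇒ step 1: BCBB ⇒ CC·ABB·CC·CC
    B ↦ CC
    C ↦ ABB
    A ↦ C  (constrained at step 1)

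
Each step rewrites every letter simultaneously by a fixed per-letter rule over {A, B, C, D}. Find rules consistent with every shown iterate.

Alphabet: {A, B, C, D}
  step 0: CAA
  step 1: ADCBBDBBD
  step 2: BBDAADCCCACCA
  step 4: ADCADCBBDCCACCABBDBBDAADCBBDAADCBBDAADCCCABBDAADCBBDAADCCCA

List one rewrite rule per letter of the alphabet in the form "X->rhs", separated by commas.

  step 1 ⇒ step 2: ADCBBDBBD ⇒ BBD·A·ADC·C·C·A·C·C·A
    A ↦ BBD
    B ↦ C
    C ↦ ADC
    D ↦ A

A->BBD, B->C, C->ADC, D->A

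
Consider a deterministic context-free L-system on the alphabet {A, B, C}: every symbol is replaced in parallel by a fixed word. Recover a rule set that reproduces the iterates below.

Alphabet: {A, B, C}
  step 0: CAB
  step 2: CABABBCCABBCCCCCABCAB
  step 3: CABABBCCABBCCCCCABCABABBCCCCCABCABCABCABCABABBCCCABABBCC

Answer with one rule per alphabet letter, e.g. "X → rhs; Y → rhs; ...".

A->ABB, B->CC, C->CAB

  step 2 ⇒ step 3: CABABBCCABBCCCCCABCAB ⇒ CAB·ABB·CC·ABB·CC·CC·CAB·CAB·ABB·CC·CC·CAB·CAB·CAB·CAB·CAB·ABB·CC·CAB·ABB·CC
    A ↦ ABB
    B ↦ CC
    C ↦ CAB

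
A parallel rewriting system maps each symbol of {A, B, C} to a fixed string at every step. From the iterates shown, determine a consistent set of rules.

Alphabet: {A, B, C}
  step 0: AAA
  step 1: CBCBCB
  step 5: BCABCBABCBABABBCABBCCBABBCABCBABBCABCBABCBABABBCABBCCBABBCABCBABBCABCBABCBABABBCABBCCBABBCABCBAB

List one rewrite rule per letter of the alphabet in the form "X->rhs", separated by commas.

A->CB, B->AB, C->BC

  step 0 ⇒ step 1: AAA ⇒ CB·CB·CB
    A ↦ CB
    B ↦ AB  (constrained at step 1)
    C ↦ BC  (constrained at step 1)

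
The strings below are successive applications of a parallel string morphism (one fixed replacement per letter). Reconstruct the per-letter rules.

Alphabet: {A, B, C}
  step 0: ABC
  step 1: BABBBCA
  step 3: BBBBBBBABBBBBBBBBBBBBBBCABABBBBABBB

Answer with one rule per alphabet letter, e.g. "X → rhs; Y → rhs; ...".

A->BAB, B->BB, C->CA

  step 0 ⇒ step 1: ABC ⇒ BAB·BB·CA
    A ↦ BAB
    B ↦ BB
    C ↦ CA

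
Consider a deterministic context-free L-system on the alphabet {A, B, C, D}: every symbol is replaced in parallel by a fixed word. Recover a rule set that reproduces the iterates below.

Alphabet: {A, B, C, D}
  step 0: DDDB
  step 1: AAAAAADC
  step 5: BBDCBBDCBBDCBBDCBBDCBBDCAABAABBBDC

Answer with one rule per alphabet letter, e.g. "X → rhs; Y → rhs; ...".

A->B, B->DC, C->B, D->AA

  step 0 ⇒ step 1: DDDB ⇒ AA·AA·AA·DC
    B ↦ DC
    D ↦ AA
    A ↦ B  (constrained at step 1)
    C ↦ B  (constrained at step 1)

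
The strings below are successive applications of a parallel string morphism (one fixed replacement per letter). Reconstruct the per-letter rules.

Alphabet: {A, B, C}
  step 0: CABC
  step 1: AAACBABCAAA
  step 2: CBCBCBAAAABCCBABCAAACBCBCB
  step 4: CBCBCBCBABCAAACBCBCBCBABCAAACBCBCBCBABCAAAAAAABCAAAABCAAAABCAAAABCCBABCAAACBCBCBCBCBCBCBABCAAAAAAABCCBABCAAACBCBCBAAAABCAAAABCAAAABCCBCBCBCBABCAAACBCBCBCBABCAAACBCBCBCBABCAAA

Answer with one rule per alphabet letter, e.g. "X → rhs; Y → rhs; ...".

  step 1 ⇒ step 2: AAACBABCAAA ⇒ CB·CB·CB·AAA·ABC·CB·ABC·AAA·CB·CB·CB
    A ↦ CB
    B ↦ ABC
    C ↦ AAA

A->CB, B->ABC, C->AAA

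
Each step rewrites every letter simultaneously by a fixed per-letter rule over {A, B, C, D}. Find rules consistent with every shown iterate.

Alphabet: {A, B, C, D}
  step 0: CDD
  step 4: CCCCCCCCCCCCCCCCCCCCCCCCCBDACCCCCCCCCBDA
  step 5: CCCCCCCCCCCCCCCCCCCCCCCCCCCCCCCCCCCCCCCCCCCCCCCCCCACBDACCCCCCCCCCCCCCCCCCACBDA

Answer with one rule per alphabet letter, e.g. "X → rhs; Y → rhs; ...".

  step 4 ⇒ step 5: CCCCCCCCCCCCCCCCCCCCCCCCCBDACCCCCCCCCBDA ⇒ CC·CC·CC·CC·CC·CC·CC·CC·CC·CC·CC·CC·CC·CC·CC·CC·CC·CC·CC·CC·CC·CC·CC·CC·CC·A·CB·DA·CC·CC·CC·CC·CC·CC·CC·CC·CC·A·CB·DA
    A ↦ DA
    B ↦ A
    C ↦ CC
    D ↦ CB

A->DA, B->A, C->CC, D->CB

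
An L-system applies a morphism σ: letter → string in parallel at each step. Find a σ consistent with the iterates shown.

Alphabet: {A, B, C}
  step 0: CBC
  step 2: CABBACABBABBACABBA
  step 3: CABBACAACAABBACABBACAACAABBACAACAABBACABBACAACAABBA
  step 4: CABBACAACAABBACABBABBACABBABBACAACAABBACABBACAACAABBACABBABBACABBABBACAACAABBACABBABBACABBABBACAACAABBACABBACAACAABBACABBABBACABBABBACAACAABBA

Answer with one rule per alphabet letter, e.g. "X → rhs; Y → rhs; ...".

A->BBA, B->CAA, C->CA

  step 3 ⇒ step 4: CABBACAACAABBACABBACAACAABBACAACAABBACABBACAACAABBA ⇒ CA·BBA·CAA·CAA·BBA·CA·BBA·BBA·CA·BBA·BBA·CAA·CAA·BBA·CA·BBA·CAA·CAA·BBA·CA·BBA·BBA·CA·BBA·BBA·CAA·CAA·BBA·CA·BBA·BBA·CA·BBA·BBA·CAA·CAA·BBA·CA·BBA·CAA·CAA·BBA·CA·BBA·BBA·CA·BBA·BBA·CAA·CAA·BBA
    A ↦ BBA
    B ↦ CAA
    C ↦ CA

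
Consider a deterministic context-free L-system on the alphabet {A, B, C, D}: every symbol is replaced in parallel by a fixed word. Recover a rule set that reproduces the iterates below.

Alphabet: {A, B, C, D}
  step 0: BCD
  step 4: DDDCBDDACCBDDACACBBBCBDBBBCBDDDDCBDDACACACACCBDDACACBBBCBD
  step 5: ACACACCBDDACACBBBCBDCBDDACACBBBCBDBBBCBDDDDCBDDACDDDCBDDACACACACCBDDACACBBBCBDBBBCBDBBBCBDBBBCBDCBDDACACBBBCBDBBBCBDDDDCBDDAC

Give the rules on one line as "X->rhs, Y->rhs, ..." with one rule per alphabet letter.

  step 4 ⇒ step 5: DDDCBDDACCBDDACACBBBCBDBBBCBDDDDCBDDACACACACCBDDACACBBBCBD ⇒ AC·AC·AC·CBD·D·AC·AC·BBB·CBD·CBD·D·AC·AC·BBB·CBD·BBB·CBD·D·D·D·CBD·D·AC·D·D·D·CBD·D·AC·AC·AC·AC·CBD·D·AC·AC·BBB·CBD·BBB·CBD·BBB·CBD·BBB·CBD·CBD·D·AC·AC·BBB·CBD·BBB·CBD·D·D·D·CBD·D·AC
    A ↦ BBB
    B ↦ D
    C ↦ CBD
    D ↦ AC

A->BBB, B->D, C->CBD, D->AC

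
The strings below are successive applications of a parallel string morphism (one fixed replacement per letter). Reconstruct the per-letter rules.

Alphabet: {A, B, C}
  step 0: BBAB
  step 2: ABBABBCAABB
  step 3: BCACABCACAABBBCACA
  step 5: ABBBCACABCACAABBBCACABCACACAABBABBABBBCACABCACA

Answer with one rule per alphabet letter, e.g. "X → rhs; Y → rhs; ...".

  step 2 ⇒ step 3: ABBABBCAABB ⇒ B·CA·CA·B·CA·CA·AB·B·B·CA·CA
    A ↦ B
    B ↦ CA
    C ↦ AB

A->B, B->CA, C->AB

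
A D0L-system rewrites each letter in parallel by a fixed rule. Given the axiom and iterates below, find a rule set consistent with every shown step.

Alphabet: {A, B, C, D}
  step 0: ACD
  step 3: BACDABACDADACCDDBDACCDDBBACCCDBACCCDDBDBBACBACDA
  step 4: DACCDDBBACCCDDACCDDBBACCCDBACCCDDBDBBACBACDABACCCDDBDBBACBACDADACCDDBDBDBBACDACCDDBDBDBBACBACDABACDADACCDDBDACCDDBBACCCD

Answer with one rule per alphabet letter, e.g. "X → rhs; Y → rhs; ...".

  step 3 ⇒ step 4: BACDABACDADACCDDBDACCDDBBACCCDBACCCDDBDBBACBACDA ⇒ DA·CCD·DB·BAC·CCD·DA·CCD·DB·BAC·CCD·BAC·CCD·DB·DB·BAC·BAC·DA·BAC·CCD·DB·DB·BAC·BAC·DA·DA·CCD·DB·DB·DB·BAC·DA·CCD·DB·DB·DB·BAC·BAC·DA·BAC·DA·DA·CCD·DB·DA·CCD·DB·BAC·CCD
    A ↦ CCD
    B ↦ DA
    C ↦ DB
    D ↦ BAC

A->CCD, B->DA, C->DB, D->BAC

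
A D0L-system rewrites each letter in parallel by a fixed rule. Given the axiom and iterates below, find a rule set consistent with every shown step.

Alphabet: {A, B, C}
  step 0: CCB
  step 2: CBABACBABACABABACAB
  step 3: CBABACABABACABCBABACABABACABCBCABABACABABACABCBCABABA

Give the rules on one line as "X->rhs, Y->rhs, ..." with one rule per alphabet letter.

  step 2 ⇒ step 3: CBABACBABACABABACAB ⇒ CB·ABA·CAB·ABA·CAB·CB·ABA·CAB·ABA·CAB·CB·CAB·ABA·CAB·ABA·CAB·CB·CAB·ABA
    A ↦ CAB
    B ↦ ABA
    C ↦ CB

A->CAB, B->ABA, C->CB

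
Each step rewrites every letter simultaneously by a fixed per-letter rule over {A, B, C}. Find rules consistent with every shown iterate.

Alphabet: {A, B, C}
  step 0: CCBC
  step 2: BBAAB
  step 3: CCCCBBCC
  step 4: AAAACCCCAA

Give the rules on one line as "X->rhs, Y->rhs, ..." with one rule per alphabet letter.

  step 3 ⇒ step 4: CCCCBBCC ⇒ A·A·A·A·CC·CC·A·A
    B ↦ CC
    C ↦ A
  step 2 ⇒ step 3: BBAAB ⇒ CC·CC·B·B·CC
    A ↦ B

A->B, B->CC, C->A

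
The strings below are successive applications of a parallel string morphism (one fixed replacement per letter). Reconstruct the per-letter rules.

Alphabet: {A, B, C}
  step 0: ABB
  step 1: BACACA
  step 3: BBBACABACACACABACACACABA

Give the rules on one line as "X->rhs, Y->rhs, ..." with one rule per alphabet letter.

  step 0 ⇒ step 1: ABB ⇒ BA·CA·CA
    A ↦ BA
    B ↦ CA
    C ↦ BB  (constrained at step 1)

A->BA, B->CA, C->BB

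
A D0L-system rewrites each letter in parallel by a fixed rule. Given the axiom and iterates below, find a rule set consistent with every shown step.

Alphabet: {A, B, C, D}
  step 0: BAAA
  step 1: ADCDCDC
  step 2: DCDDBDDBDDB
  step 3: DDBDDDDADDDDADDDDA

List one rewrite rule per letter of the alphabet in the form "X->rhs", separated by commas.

  step 2 ⇒ step 3: DCDDBDDBDDB ⇒ DD·B·DD·DD·A·DD·DD·A·DD·DD·A
    B ↦ A
    C ↦ B
    D ↦ DD
  step 0 ⇒ step 1: BAAA ⇒ A·DC·DC·DC
    A ↦ DC

A->DC, B->A, C->B, D->DD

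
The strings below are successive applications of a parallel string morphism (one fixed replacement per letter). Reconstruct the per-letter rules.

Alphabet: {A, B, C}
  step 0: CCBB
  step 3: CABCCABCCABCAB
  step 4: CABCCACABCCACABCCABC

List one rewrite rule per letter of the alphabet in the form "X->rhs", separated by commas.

  step 3 ⇒ step 4: CABCCABCCABCAB ⇒ CA·B·C·CA·CA·B·C·CA·CA·B·C·CA·B·C
    A ↦ B
    B ↦ C
    C ↦ CA

A->B, B->C, C->CA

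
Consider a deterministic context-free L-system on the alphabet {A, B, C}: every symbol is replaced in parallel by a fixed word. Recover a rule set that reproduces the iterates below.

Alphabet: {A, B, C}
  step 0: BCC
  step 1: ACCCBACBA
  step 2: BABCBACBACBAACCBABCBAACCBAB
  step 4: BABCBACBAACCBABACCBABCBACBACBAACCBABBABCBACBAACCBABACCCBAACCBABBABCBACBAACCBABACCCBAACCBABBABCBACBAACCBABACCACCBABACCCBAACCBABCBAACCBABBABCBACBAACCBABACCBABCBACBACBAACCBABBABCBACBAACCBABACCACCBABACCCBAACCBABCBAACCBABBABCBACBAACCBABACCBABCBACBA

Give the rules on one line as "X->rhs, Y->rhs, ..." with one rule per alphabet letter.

A->BAB, B->ACC, C->CBA

  step 1 ⇒ step 2: ACCCBACBA ⇒ BAB·CBA·CBA·CBA·ACC·BAB·CBA·ACC·BAB
    A ↦ BAB
    B ↦ ACC
    C ↦ CBA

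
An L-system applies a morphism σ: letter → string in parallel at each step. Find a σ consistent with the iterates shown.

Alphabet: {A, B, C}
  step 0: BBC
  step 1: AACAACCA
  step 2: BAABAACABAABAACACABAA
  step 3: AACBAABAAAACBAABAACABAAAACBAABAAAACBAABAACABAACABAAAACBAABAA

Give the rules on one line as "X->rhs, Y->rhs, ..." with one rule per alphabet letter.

  step 2 ⇒ step 3: BAABAACABAABAACACABAA ⇒ AAC·BAA·BAA·AAC·BAA·BAA·CA·BAA·AAC·BAA·BAA·AAC·BAA·BAA·CA·BAA·CA·BAA·AAC·BAA·BAA
    A ↦ BAA
    B ↦ AAC
    C ↦ CA

A->BAA, B->AAC, C->CA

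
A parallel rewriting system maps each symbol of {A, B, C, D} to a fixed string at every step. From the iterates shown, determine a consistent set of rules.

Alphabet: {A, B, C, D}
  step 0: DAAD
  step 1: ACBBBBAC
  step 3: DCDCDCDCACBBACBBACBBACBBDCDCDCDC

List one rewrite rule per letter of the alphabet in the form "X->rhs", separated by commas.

  step 0 ⇒ step 1: DAAD ⇒ AC·BB·BB·AC
    A ↦ BB
    D ↦ AC
    B ↦ DC  (constrained at step 1)
    C ↦ BB  (constrained at step 1)

A->BB, B->DC, C->BB, D->AC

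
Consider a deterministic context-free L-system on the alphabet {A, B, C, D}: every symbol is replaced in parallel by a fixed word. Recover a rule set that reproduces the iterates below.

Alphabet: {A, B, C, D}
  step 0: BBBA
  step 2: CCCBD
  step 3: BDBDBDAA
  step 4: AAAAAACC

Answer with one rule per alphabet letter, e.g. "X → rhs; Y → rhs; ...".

  step 3 ⇒ step 4: BDBDBDAA ⇒ A·A·A·A·A·A·C·C
    A ↦ C
    B ↦ A
    D ↦ A
  step 2 ⇒ step 3: CCCBD ⇒ BD·BD·BD·A·A
    C ↦ BD

A->C, B->A, C->BD, D->A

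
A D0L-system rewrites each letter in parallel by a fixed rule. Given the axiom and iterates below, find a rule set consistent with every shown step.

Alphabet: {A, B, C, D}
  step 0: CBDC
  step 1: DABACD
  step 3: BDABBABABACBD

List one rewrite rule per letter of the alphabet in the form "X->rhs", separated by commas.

  step 0 ⇒ step 1: CBDC ⇒ D·AB·AC·D
    B ↦ AB
    C ↦ D
    D ↦ AC
    A ↦ B  (constrained at step 1)

A->B, B->AB, C->D, D->AC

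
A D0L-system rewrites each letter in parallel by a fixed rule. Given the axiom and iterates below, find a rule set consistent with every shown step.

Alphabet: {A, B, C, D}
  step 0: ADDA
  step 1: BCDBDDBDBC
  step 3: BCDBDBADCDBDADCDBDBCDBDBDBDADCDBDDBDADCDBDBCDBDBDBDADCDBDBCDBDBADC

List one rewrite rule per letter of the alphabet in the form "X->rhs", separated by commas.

A->BC, B->ADC, C->B, D->DBD

  step 0 ⇒ step 1: ADDA ⇒ BC·DBD·DBD·BC
    A ↦ BC
    D ↦ DBD
    B ↦ ADC  (constrained at step 1)
    C ↦ B  (constrained at step 1)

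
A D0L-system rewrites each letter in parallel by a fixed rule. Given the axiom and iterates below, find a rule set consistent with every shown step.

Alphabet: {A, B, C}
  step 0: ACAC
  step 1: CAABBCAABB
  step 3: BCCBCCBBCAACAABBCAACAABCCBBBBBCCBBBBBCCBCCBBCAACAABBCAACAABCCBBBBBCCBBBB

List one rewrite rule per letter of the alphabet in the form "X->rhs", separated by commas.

A->CAA, B->BCC, C->BB

  step 0 ⇒ step 1: ACAC ⇒ CAA·BB·CAA·BB
    A ↦ CAA
    C ↦ BB
    B ↦ BCC  (constrained at step 1)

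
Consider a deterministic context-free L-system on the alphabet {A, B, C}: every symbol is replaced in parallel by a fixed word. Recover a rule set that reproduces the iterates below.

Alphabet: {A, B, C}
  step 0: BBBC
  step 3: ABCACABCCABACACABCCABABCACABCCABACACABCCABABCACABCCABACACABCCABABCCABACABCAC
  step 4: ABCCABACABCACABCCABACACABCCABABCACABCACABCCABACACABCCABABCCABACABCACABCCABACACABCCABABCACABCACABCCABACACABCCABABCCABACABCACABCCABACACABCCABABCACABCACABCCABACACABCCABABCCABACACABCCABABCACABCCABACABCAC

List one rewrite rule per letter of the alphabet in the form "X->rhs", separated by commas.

A->ABC, B->CAB, C->AC

  step 3 ⇒ step 4: ABCACABCCABACACABCCABABCACABCCABACACABCCABABCACABCCABACACABCCABABCCABACABCAC ⇒ ABC·CAB·AC·ABC·AC·ABC·CAB·AC·AC·ABC·CAB·ABC·AC·ABC·AC·ABC·CAB·AC·AC·ABC·CAB·ABC·CAB·AC·ABC·AC·ABC·CAB·AC·AC·ABC·CAB·ABC·AC·ABC·AC·ABC·CAB·AC·AC·ABC·CAB·ABC·CAB·AC·ABC·AC·ABC·CAB·AC·AC·ABC·CAB·ABC·AC·ABC·AC·ABC·CAB·AC·AC·ABC·CAB·ABC·CAB·AC·AC·ABC·CAB·ABC·AC·ABC·CAB·AC·ABC·AC
    A ↦ ABC
    B ↦ CAB
    C ↦ AC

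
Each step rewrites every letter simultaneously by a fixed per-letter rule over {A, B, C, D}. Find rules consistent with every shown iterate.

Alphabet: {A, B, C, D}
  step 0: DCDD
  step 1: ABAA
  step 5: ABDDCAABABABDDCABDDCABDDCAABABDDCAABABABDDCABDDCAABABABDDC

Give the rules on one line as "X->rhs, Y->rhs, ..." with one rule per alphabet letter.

  step 0 ⇒ step 1: DCDD ⇒ A·B·A·A
    C ↦ B
    D ↦ A
    A ↦ AB  (constrained at step 1)
    B ↦ DDC  (constrained at step 1)

A->AB, B->DDC, C->B, D->A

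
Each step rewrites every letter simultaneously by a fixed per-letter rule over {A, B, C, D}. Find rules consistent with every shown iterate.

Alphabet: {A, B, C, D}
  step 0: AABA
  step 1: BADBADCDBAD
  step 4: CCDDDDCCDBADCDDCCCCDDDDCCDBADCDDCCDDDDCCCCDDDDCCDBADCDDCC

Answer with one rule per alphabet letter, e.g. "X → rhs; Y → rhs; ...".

A->BAD, B->CD, C->DD, D->C

  step 0 ⇒ step 1: AABA ⇒ BAD·BAD·CD·BAD
    A ↦ BAD
    B ↦ CD
    C ↦ DD  (constrained at step 1)
    D ↦ C  (constrained at step 1)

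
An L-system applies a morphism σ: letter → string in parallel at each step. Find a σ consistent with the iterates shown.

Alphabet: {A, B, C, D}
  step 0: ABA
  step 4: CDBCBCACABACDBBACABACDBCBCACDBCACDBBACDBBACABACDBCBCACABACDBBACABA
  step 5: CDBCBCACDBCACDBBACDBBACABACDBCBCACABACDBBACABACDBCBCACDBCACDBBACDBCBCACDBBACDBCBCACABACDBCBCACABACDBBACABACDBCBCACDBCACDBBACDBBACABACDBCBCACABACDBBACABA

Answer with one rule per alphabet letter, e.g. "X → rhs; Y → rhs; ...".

A->BA, B->CA, C->CDB, D->CB

  step 4 ⇒ step 5: CDBCBCACABACDBBACABACDBCBCACDBCACDBBACDBBACABACDBCBCACABACDBBACABA ⇒ CDB·CB·CA·CDB·CA·CDB·BA·CDB·BA·CA·BA·CDB·CB·CA·CA·BA·CDB·BA·CA·BA·CDB·CB·CA·CDB·CA·CDB·BA·CDB·CB·CA·CDB·BA·CDB·CB·CA·CA·BA·CDB·CB·CA·CA·BA·CDB·BA·CA·BA·CDB·CB·CA·CDB·CA·CDB·BA·CDB·BA·CA·BA·CDB·CB·CA·CA·BA·CDB·BA·CA·BA
    A ↦ BA
    B ↦ CA
    C ↦ CDB
    D ↦ CB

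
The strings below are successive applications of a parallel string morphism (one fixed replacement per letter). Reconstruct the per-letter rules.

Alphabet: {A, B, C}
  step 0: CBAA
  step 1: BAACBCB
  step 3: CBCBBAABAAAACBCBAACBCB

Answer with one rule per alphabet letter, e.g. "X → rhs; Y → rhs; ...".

  step 0 ⇒ step 1: CBAA ⇒ B·AA·CB·CB
    A ↦ CB
    B ↦ AA
    C ↦ B

A->CB, B->AA, C->B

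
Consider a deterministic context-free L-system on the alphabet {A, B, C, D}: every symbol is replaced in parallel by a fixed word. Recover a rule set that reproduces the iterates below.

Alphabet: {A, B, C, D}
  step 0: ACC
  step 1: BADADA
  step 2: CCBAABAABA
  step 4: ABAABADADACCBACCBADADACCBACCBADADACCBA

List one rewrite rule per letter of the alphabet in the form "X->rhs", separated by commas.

A->BA, B->CC, C->DA, D->A

  step 1 ⇒ step 2: BADADA ⇒ CC·BA·A·BA·A·BA
    A ↦ BA
    B ↦ CC
    D ↦ A
  step 0 ⇒ step 1: ACC ⇒ BA·DA·DA
    C ↦ DA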